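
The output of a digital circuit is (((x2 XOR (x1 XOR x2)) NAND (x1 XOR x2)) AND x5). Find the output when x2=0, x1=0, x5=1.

Substituting: (((0 XOR (0 XOR 0)) NAND (0 XOR 0)) AND 1)
= 1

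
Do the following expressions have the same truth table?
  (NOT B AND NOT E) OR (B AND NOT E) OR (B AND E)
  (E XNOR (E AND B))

Yes, they are equivalent — the two output columns agree on all 4 assignments:
B | E | Expression 1 | Expression 2
-----------------------------------
0 | 0 | 1 | 1
0 | 1 | 0 | 0
1 | 0 | 1 | 1
1 | 1 | 1 | 1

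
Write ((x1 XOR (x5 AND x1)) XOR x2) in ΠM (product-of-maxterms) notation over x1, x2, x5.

ΠM(0, 1, 5, 6) = (x1 OR x2 OR x5) AND (x1 OR x2 OR NOT x5) AND (NOT x1 OR x2 OR NOT x5) AND (NOT x1 OR NOT x2 OR x5)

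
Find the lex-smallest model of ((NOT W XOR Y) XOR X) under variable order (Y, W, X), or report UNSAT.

Y=0, W=0, X=0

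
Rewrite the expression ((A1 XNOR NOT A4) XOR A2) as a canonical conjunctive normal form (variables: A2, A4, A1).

(A2 OR A4 OR A1) AND (A2 OR NOT A4 OR NOT A1) AND (NOT A2 OR A4 OR NOT A1) AND (NOT A2 OR NOT A4 OR A1)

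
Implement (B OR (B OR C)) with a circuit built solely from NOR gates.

((B NOR ((B NOR C) NOR (B NOR C))) NOR (B NOR ((B NOR C) NOR (B NOR C))))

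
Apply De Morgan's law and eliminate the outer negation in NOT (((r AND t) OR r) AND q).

NOT ((r AND t) OR r) OR NOT q
De Morgan's: NOT(AND of terms) = OR of negations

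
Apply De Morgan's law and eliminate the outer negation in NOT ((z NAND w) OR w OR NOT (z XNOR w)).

NOT (z NAND w) AND NOT w AND (z XNOR w)
De Morgan's: NOT(OR of terms) = AND of negations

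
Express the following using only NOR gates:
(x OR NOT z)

((x NOR (z NOR z)) NOR (x NOR (z NOR z)))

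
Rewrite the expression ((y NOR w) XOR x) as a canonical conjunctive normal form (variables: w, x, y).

(w OR x OR NOT y) AND (w OR NOT x OR y) AND (NOT w OR x OR y) AND (NOT w OR x OR NOT y)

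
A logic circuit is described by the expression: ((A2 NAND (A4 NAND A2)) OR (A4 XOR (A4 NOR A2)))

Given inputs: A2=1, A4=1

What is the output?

Substituting: ((1 NAND (1 NAND 1)) OR (1 XOR (1 NOR 1)))
= 1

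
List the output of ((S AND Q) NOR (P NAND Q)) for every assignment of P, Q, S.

P | Q | S | Output
------------------
0 | 0 | 0 | 0
0 | 0 | 1 | 0
0 | 1 | 0 | 0
0 | 1 | 1 | 0
1 | 0 | 0 | 0
1 | 0 | 1 | 0
1 | 1 | 0 | 1
1 | 1 | 1 | 0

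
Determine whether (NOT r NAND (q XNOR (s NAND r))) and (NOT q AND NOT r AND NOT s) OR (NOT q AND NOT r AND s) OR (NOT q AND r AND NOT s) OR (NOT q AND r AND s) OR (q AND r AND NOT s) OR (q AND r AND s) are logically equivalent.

Yes, they are equivalent — the two output columns agree on all 8 assignments:
q | r | s | Expression 1 | Expression 2
---------------------------------------
0 | 0 | 0 | 1 | 1
0 | 0 | 1 | 1 | 1
0 | 1 | 0 | 1 | 1
0 | 1 | 1 | 1 | 1
1 | 0 | 0 | 0 | 0
1 | 0 | 1 | 0 | 0
1 | 1 | 0 | 1 | 1
1 | 1 | 1 | 1 | 1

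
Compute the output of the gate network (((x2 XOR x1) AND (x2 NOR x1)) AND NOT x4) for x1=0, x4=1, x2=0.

Substituting: (((0 XOR 0) AND (0 NOR 0)) AND NOT 1)
= 0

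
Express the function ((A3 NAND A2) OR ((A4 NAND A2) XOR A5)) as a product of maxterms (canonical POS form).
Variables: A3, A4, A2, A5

ΠM(11, 14) = (NOT A3 OR A4 OR NOT A2 OR NOT A5) AND (NOT A3 OR NOT A4 OR NOT A2 OR A5)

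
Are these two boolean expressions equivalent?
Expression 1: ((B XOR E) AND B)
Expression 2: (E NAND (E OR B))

No. Counterexample: with E=0, B=0, Expression 1 = 0 but Expression 2 = 1.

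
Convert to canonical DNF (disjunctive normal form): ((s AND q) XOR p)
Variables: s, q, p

(NOT s AND NOT q AND p) OR (NOT s AND q AND p) OR (s AND NOT q AND p) OR (s AND q AND NOT p)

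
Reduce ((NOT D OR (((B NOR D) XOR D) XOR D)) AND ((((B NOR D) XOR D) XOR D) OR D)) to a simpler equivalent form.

By distribution ((E OR v) AND (E OR NOT v) = E) then XOR self-cancellation ((E XOR v) XOR v = E):
= (B NOR D)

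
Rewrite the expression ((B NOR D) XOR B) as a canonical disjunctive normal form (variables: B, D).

(NOT B AND NOT D) OR (B AND NOT D) OR (B AND D)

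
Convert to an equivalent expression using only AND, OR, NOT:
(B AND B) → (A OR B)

NOT (B AND B) OR (A OR B)
(Implication elimination: A → B = NOT A OR B)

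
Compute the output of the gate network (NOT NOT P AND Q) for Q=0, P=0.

Substituting: (NOT NOT 0 AND 0)
= 0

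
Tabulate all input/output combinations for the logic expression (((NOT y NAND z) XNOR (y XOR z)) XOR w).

y | z | w | Output
------------------
0 | 0 | 0 | 0
0 | 0 | 1 | 1
0 | 1 | 0 | 0
0 | 1 | 1 | 1
1 | 0 | 0 | 1
1 | 0 | 1 | 0
1 | 1 | 0 | 0
1 | 1 | 1 | 1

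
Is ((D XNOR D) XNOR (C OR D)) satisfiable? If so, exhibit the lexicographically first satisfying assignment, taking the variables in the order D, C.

D=0, C=1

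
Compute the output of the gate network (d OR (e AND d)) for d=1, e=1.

Substituting: (1 OR (1 AND 1))
= 1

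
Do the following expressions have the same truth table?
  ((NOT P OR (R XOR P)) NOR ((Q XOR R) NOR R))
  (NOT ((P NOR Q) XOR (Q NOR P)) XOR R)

No. Counterexample: with R=0, P=0, Q=0, Expression 1 = 0 but Expression 2 = 1.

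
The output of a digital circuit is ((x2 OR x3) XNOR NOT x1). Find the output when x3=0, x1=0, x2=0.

Substituting: ((0 OR 0) XNOR NOT 0)
= 0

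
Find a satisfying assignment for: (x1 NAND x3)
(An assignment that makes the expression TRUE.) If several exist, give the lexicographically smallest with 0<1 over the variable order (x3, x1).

x3=0, x1=0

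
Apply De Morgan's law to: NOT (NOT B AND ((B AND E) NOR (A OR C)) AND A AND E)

B OR NOT ((B AND E) NOR (A OR C)) OR NOT A OR NOT E
De Morgan's: NOT(AND of terms) = OR of negations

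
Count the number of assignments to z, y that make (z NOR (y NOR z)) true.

Satisfying assignments: (0,1)
Count: 1 out of 4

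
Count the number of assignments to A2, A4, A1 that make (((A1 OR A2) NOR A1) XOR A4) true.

Satisfying assignments: (0,0,0), (0,1,1), (1,1,0), (1,1,1)
Count: 4 out of 8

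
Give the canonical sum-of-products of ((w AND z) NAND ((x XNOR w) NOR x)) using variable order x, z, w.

Σm(0, 1, 2, 4, 5, 6, 7) = (NOT x AND NOT z AND NOT w) OR (NOT x AND NOT z AND w) OR (NOT x AND z AND NOT w) OR (x AND NOT z AND NOT w) OR (x AND NOT z AND w) OR (x AND z AND NOT w) OR (x AND z AND w)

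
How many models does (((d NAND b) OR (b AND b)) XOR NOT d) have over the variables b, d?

Satisfying assignments: (0,1), (1,1)
Count: 2 out of 4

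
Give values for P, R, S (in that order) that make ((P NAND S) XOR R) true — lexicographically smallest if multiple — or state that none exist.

P=0, R=0, S=0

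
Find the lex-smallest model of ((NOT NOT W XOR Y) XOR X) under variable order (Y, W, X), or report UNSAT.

Y=0, W=0, X=1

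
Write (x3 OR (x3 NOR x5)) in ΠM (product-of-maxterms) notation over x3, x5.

ΠM(1) = (x3 OR NOT x5)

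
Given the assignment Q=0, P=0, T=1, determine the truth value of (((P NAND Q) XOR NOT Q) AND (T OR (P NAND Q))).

Substituting: (((0 NAND 0) XOR NOT 0) AND (1 OR (0 NAND 0)))
= 0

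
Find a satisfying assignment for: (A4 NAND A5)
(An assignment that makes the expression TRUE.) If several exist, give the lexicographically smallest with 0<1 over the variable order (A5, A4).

A5=0, A4=0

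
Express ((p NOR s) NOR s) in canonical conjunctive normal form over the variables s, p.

(s OR p) AND (NOT s OR p) AND (NOT s OR NOT p)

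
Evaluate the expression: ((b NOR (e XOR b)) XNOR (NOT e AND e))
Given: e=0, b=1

Substituting: ((1 NOR (0 XOR 1)) XNOR (NOT 0 AND 0))
= 1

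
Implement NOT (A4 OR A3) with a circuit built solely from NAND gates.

(((A4 NAND A4) NAND (A3 NAND A3)) NAND ((A4 NAND A4) NAND (A3 NAND A3)))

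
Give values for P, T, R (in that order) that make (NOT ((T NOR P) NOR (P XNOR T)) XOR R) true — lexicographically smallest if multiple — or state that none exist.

P=0, T=0, R=0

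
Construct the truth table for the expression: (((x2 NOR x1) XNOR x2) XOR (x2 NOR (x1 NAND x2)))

x1 | x2 | Output
----------------
0 | 0 | 0
0 | 1 | 0
1 | 0 | 1
1 | 1 | 0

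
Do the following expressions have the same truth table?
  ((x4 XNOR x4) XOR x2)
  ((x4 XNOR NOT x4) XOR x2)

No. Counterexample: with x4=0, x2=0, Expression 1 = 1 but Expression 2 = 0.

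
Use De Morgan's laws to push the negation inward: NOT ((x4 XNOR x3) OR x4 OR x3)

NOT (x4 XNOR x3) AND NOT x4 AND NOT x3
De Morgan's: NOT(OR of terms) = AND of negations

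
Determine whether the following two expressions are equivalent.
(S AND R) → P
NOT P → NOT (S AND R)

Yes, Contrapositive is always equivalent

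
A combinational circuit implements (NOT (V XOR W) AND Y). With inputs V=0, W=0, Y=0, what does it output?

Substituting: (NOT (0 XOR 0) AND 0)
= 0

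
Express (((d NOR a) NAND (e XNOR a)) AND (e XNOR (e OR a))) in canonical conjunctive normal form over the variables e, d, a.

(e OR d OR a) AND (e OR d OR NOT a) AND (e OR NOT d OR NOT a)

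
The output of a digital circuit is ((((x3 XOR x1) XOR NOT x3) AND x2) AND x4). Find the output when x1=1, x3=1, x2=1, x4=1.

Substituting: ((((1 XOR 1) XOR NOT 1) AND 1) AND 1)
= 0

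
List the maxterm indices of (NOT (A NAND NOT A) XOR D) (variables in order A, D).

ΠM(0, 2) = (A OR D) AND (NOT A OR D)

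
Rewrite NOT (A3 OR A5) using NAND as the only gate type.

(((A3 NAND A3) NAND (A5 NAND A5)) NAND ((A3 NAND A3) NAND (A5 NAND A5)))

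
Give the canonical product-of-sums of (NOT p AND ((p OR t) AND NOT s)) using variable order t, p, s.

ΠM(0, 1, 2, 3, 5, 6, 7) = (t OR p OR s) AND (t OR p OR NOT s) AND (t OR NOT p OR s) AND (t OR NOT p OR NOT s) AND (NOT t OR p OR NOT s) AND (NOT t OR NOT p OR s) AND (NOT t OR NOT p OR NOT s)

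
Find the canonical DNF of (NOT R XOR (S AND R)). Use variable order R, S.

(NOT R AND NOT S) OR (NOT R AND S) OR (R AND S)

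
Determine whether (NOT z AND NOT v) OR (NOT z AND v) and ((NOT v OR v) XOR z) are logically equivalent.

Yes, they are equivalent — the two output columns agree on all 4 assignments:
z | v | Expression 1 | Expression 2
-----------------------------------
0 | 0 | 1 | 1
0 | 1 | 1 | 1
1 | 0 | 0 | 0
1 | 1 | 0 | 0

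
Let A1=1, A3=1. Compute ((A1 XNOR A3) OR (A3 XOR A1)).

Substituting: ((1 XNOR 1) OR (1 XOR 1))
= 1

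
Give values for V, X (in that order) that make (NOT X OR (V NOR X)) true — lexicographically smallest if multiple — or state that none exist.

V=0, X=0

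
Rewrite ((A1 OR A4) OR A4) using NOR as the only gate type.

((((A1 NOR A4) NOR (A1 NOR A4)) NOR A4) NOR (((A1 NOR A4) NOR (A1 NOR A4)) NOR A4))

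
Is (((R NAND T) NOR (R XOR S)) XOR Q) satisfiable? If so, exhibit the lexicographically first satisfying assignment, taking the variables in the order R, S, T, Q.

R=0, S=0, T=0, Q=1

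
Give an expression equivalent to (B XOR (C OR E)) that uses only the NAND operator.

((B NAND (B NAND ((C NAND C) NAND (E NAND E)))) NAND (((C NAND C) NAND (E NAND E)) NAND (B NAND ((C NAND C) NAND (E NAND E)))))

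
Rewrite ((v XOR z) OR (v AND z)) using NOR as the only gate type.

((((((v NOR z) NOR (v NOR z)) NOR ((v NOR z) NOR (v NOR z))) NOR ((((v NOR v) NOR (z NOR z)) NOR ((v NOR v) NOR (z NOR z))) NOR (((v NOR v) NOR (z NOR z)) NOR ((v NOR v) NOR (z NOR z))))) NOR ((v NOR v) NOR (z NOR z))) NOR (((((v NOR z) NOR (v NOR z)) NOR ((v NOR z) NOR (v NOR z))) NOR ((((v NOR v) NOR (z NOR z)) NOR ((v NOR v) NOR (z NOR z))) NOR (((v NOR v) NOR (z NOR z)) NOR ((v NOR v) NOR (z NOR z))))) NOR ((v NOR v) NOR (z NOR z))))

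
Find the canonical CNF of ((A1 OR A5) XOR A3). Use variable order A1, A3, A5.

(A1 OR A3 OR A5) AND (A1 OR NOT A3 OR NOT A5) AND (NOT A1 OR NOT A3 OR A5) AND (NOT A1 OR NOT A3 OR NOT A5)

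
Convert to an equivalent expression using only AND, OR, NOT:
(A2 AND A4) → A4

NOT (A2 AND A4) OR A4
(Implication elimination: A → B = NOT A OR B)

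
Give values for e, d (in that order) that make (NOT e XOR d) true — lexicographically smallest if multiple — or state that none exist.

e=0, d=0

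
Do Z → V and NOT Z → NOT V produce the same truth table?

No, Inverse is not equivalent to original (counterexample: V=0, Z=1, Y=0)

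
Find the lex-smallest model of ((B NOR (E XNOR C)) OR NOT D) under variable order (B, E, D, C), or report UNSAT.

B=0, E=0, D=0, C=0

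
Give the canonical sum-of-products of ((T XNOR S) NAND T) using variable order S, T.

Σm(0, 1, 2) = (NOT S AND NOT T) OR (NOT S AND T) OR (S AND NOT T)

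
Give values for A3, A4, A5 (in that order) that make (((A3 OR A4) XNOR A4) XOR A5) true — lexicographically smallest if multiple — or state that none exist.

A3=0, A4=0, A5=0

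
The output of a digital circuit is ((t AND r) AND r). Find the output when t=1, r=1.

Substituting: ((1 AND 1) AND 1)
= 1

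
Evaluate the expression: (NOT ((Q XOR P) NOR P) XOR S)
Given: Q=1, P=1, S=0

Substituting: (NOT ((1 XOR 1) NOR 1) XOR 0)
= 1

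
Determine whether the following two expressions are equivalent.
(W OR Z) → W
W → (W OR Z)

No, Converse is not equivalent to original (counterexample: W=0, Y=0, Z=1)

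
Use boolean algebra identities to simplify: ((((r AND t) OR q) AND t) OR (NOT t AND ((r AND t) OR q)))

By distribution ((E AND v) OR (E AND NOT v) = E):
= ((r AND t) OR q)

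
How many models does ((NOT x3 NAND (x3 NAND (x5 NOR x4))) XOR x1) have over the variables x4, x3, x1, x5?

Satisfying assignments: (0,0,1,0), (0,0,1,1), (0,1,0,0), (0,1,0,1), (1,0,1,0), (1,0,1,1), (1,1,0,0), (1,1,0,1)
Count: 8 out of 16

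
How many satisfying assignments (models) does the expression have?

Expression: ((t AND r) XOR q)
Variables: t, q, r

Satisfying assignments: (0,1,0), (0,1,1), (1,0,1), (1,1,0)
Count: 4 out of 8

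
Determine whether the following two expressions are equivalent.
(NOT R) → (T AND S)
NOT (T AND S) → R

Yes, Contrapositive is always equivalent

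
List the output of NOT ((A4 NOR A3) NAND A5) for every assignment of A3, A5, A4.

A3 | A5 | A4 | Output
---------------------
0 | 0 | 0 | 0
0 | 0 | 1 | 0
0 | 1 | 0 | 1
0 | 1 | 1 | 0
1 | 0 | 0 | 0
1 | 0 | 1 | 0
1 | 1 | 0 | 0
1 | 1 | 1 | 0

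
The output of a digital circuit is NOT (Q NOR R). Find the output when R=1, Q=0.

Substituting: NOT (0 NOR 1)
= 1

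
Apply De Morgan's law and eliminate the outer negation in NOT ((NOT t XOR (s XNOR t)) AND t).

NOT (NOT t XOR (s XNOR t)) OR NOT t
De Morgan's: NOT(AND of terms) = OR of negations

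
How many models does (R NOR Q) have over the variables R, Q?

Satisfying assignments: (0,0)
Count: 1 out of 4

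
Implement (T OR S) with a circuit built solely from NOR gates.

((T NOR S) NOR (T NOR S))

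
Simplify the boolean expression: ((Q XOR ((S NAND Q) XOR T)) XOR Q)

By XOR self-cancellation ((E XOR v) XOR v = E):
= ((S NAND Q) XOR T)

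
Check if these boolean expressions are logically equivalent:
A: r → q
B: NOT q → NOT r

Yes, Contrapositive is always equivalent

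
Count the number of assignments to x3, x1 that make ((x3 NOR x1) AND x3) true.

No assignment satisfies the expression.
Count: 0 out of 4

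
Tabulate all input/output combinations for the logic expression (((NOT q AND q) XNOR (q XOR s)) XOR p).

q | p | s | Output
------------------
0 | 0 | 0 | 1
0 | 0 | 1 | 0
0 | 1 | 0 | 0
0 | 1 | 1 | 1
1 | 0 | 0 | 0
1 | 0 | 1 | 1
1 | 1 | 0 | 1
1 | 1 | 1 | 0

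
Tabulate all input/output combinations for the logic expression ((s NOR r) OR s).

r | s | Output
--------------
0 | 0 | 1
0 | 1 | 1
1 | 0 | 0
1 | 1 | 1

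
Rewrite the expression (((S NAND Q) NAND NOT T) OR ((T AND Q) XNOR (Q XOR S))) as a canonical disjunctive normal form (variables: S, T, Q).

(NOT S AND NOT T AND NOT Q) OR (NOT S AND T AND NOT Q) OR (NOT S AND T AND Q) OR (S AND NOT T AND Q) OR (S AND T AND NOT Q) OR (S AND T AND Q)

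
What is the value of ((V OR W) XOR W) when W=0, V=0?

Substituting: ((0 OR 0) XOR 0)
= 0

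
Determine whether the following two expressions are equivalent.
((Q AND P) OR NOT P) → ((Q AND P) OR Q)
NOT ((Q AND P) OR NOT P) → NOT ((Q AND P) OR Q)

No, Inverse is not equivalent to original (counterexample: Q=0, P=0)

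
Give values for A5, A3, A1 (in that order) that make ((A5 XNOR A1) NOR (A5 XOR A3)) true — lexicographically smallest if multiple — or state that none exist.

A5=0, A3=0, A1=1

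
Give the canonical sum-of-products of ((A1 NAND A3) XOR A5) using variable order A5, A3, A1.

Σm(0, 1, 2, 7) = (NOT A5 AND NOT A3 AND NOT A1) OR (NOT A5 AND NOT A3 AND A1) OR (NOT A5 AND A3 AND NOT A1) OR (A5 AND A3 AND A1)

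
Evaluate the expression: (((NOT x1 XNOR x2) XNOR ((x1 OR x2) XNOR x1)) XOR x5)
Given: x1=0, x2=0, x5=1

Substituting: (((NOT 0 XNOR 0) XNOR ((0 OR 0) XNOR 0)) XOR 1)
= 1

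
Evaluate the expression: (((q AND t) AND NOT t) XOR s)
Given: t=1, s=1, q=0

Substituting: (((0 AND 1) AND NOT 1) XOR 1)
= 1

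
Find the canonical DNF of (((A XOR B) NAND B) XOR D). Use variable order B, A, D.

(NOT B AND NOT A AND NOT D) OR (NOT B AND A AND NOT D) OR (B AND NOT A AND D) OR (B AND A AND NOT D)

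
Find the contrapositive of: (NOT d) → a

Contrapositive: NOT a → d
Note: A statement and its contrapositive are logically equivalent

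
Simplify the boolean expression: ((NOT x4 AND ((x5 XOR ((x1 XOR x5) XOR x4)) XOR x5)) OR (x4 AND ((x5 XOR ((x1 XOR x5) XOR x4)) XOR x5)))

By distribution ((E AND v) OR (E AND NOT v) = E) then XOR self-cancellation ((E XOR v) XOR v = E):
= ((x1 XOR x5) XOR x4)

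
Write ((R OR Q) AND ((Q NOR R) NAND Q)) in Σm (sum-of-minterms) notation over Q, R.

Σm(1, 2, 3) = (NOT Q AND R) OR (Q AND NOT R) OR (Q AND R)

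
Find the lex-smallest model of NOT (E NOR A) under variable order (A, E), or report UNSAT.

A=0, E=1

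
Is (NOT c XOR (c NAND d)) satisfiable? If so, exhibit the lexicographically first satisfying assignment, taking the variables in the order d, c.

d=0, c=1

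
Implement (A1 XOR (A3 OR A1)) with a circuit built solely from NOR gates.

((((A1 NOR ((A3 NOR A1) NOR (A3 NOR A1))) NOR (A1 NOR ((A3 NOR A1) NOR (A3 NOR A1)))) NOR ((A1 NOR ((A3 NOR A1) NOR (A3 NOR A1))) NOR (A1 NOR ((A3 NOR A1) NOR (A3 NOR A1))))) NOR ((((A1 NOR A1) NOR (((A3 NOR A1) NOR (A3 NOR A1)) NOR ((A3 NOR A1) NOR (A3 NOR A1)))) NOR ((A1 NOR A1) NOR (((A3 NOR A1) NOR (A3 NOR A1)) NOR ((A3 NOR A1) NOR (A3 NOR A1))))) NOR (((A1 NOR A1) NOR (((A3 NOR A1) NOR (A3 NOR A1)) NOR ((A3 NOR A1) NOR (A3 NOR A1)))) NOR ((A1 NOR A1) NOR (((A3 NOR A1) NOR (A3 NOR A1)) NOR ((A3 NOR A1) NOR (A3 NOR A1)))))))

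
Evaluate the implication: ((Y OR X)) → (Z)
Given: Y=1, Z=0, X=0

Antecedent ((Y OR X)) = 1; consequent (Z) = 0.
1 → 0 = 0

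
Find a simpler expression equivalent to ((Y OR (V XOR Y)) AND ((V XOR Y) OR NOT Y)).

By distribution ((E OR v) AND (E OR NOT v) = E):
= (V XOR Y)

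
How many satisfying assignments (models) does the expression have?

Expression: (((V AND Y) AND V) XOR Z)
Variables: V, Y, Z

Satisfying assignments: (0,0,1), (0,1,1), (1,0,1), (1,1,0)
Count: 4 out of 8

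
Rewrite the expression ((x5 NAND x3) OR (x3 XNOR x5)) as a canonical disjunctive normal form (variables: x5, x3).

(NOT x5 AND NOT x3) OR (NOT x5 AND x3) OR (x5 AND NOT x3) OR (x5 AND x3)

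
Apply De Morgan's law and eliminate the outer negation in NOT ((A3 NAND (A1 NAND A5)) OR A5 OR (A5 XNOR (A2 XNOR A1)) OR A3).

NOT (A3 NAND (A1 NAND A5)) AND NOT A5 AND NOT (A5 XNOR (A2 XNOR A1)) AND NOT A3
De Morgan's: NOT(OR of terms) = AND of negations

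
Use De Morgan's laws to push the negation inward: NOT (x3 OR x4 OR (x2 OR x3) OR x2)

NOT x3 AND NOT x4 AND NOT (x2 OR x3) AND NOT x2
De Morgan's: NOT(OR of terms) = AND of negations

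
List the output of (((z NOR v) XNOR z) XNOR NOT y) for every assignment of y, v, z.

y | v | z | Output
------------------
0 | 0 | 0 | 0
0 | 0 | 1 | 0
0 | 1 | 0 | 1
0 | 1 | 1 | 0
1 | 0 | 0 | 1
1 | 0 | 1 | 1
1 | 1 | 0 | 0
1 | 1 | 1 | 1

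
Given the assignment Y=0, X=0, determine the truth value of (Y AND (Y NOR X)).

Substituting: (0 AND (0 NOR 0))
= 0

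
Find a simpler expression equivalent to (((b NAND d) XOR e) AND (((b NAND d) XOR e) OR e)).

By absorption (E AND (E OR v) = E):
= ((b NAND d) XOR e)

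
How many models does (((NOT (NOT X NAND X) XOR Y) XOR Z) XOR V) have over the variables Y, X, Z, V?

Satisfying assignments: (0,0,0,1), (0,0,1,0), (0,1,0,1), (0,1,1,0), (1,0,0,0), (1,0,1,1), (1,1,0,0), (1,1,1,1)
Count: 8 out of 16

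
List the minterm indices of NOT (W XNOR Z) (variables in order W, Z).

Σm(1, 2) = (NOT W AND Z) OR (W AND NOT Z)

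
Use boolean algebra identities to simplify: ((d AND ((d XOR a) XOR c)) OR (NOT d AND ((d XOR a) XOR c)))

By distribution ((E AND v) OR (E AND NOT v) = E):
= ((d XOR a) XOR c)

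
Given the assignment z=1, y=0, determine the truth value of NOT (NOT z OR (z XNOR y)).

Substituting: NOT (NOT 1 OR (1 XNOR 0))
= 1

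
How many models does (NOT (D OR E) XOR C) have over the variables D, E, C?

Satisfying assignments: (0,0,0), (0,1,1), (1,0,1), (1,1,1)
Count: 4 out of 8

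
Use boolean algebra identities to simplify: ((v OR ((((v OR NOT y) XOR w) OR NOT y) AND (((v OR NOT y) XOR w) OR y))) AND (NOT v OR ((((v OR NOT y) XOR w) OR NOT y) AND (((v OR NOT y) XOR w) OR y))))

By distribution ((E OR v) AND (E OR NOT v) = E) then distribution ((E OR v) AND (E OR NOT v) = E):
= ((v OR NOT y) XOR w)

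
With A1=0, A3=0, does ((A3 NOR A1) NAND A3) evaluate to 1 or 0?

Substituting: ((0 NOR 0) NAND 0)
= 1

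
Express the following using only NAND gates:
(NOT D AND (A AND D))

(((D NAND D) NAND ((A NAND D) NAND (A NAND D))) NAND ((D NAND D) NAND ((A NAND D) NAND (A NAND D))))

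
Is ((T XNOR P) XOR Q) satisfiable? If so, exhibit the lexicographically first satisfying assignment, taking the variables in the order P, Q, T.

P=0, Q=0, T=0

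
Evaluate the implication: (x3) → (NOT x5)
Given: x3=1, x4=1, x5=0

Antecedent (x3) = 1; consequent (NOT x5) = 1.
1 → 1 = 1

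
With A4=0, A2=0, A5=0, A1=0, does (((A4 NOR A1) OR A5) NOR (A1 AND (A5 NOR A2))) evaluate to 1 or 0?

Substituting: (((0 NOR 0) OR 0) NOR (0 AND (0 NOR 0)))
= 0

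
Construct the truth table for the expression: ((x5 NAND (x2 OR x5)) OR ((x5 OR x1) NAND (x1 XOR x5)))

x1 | x5 | x2 | Output
---------------------
0 | 0 | 0 | 1
0 | 0 | 1 | 1
0 | 1 | 0 | 0
0 | 1 | 1 | 0
1 | 0 | 0 | 1
1 | 0 | 1 | 1
1 | 1 | 0 | 1
1 | 1 | 1 | 1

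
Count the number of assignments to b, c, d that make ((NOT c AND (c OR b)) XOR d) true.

Satisfying assignments: (0,0,1), (0,1,1), (1,0,0), (1,1,1)
Count: 4 out of 8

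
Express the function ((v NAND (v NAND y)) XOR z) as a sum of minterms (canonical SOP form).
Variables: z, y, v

Σm(0, 2, 3, 5) = (NOT z AND NOT y AND NOT v) OR (NOT z AND y AND NOT v) OR (NOT z AND y AND v) OR (z AND NOT y AND v)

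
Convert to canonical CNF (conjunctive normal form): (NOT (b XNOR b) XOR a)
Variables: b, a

(b OR a) AND (NOT b OR a)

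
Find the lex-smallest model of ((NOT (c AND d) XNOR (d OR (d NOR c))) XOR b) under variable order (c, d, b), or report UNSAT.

c=0, d=0, b=0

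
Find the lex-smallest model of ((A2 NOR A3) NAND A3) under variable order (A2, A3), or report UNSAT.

A2=0, A3=0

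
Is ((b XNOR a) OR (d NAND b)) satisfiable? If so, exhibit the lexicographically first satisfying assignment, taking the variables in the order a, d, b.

a=0, d=0, b=0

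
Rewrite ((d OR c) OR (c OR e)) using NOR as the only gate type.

((((d NOR c) NOR (d NOR c)) NOR ((c NOR e) NOR (c NOR e))) NOR (((d NOR c) NOR (d NOR c)) NOR ((c NOR e) NOR (c NOR e))))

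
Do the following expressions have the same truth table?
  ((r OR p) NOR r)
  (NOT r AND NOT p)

Yes, they are equivalent — the two output columns agree on all 4 assignments:
r | p | Expression 1 | Expression 2
-----------------------------------
0 | 0 | 1 | 1
0 | 1 | 0 | 0
1 | 0 | 0 | 0
1 | 1 | 0 | 0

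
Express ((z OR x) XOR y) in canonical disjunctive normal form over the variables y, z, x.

(NOT y AND NOT z AND x) OR (NOT y AND z AND NOT x) OR (NOT y AND z AND x) OR (y AND NOT z AND NOT x)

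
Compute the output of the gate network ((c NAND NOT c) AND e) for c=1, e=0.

Substituting: ((1 NAND NOT 1) AND 0)
= 0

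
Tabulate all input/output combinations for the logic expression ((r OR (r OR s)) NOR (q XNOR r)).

q | r | s | Output
------------------
0 | 0 | 0 | 0
0 | 0 | 1 | 0
0 | 1 | 0 | 0
0 | 1 | 1 | 0
1 | 0 | 0 | 1
1 | 0 | 1 | 0
1 | 1 | 0 | 0
1 | 1 | 1 | 0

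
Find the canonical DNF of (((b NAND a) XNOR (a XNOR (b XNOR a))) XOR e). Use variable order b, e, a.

(NOT b AND e AND NOT a) OR (NOT b AND e AND a) OR (b AND NOT e AND NOT a) OR (b AND e AND a)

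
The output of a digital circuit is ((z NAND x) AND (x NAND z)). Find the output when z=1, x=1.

Substituting: ((1 NAND 1) AND (1 NAND 1))
= 0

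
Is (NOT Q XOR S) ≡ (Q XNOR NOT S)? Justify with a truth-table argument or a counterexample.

No. Counterexample: with S=0, Q=0, Expression 1 = 1 but Expression 2 = 0.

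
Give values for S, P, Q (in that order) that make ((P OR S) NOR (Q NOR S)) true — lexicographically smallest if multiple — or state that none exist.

S=0, P=0, Q=1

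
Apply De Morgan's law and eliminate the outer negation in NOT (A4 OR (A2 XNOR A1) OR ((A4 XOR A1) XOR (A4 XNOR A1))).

NOT A4 AND NOT (A2 XNOR A1) AND NOT ((A4 XOR A1) XOR (A4 XNOR A1))
De Morgan's: NOT(OR of terms) = AND of negations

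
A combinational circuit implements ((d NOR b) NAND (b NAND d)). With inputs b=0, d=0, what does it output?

Substituting: ((0 NOR 0) NAND (0 NAND 0))
= 0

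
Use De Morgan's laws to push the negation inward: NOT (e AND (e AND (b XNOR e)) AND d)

NOT e OR NOT (e AND (b XNOR e)) OR NOT d
De Morgan's: NOT(AND of terms) = OR of negations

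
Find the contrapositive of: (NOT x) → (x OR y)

Contrapositive: NOT (x OR y) → x
Note: A statement and its contrapositive are logically equivalent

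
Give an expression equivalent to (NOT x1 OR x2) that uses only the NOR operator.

(((x1 NOR x1) NOR x2) NOR ((x1 NOR x1) NOR x2))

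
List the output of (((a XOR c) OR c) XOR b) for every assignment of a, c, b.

a | c | b | Output
------------------
0 | 0 | 0 | 0
0 | 0 | 1 | 1
0 | 1 | 0 | 1
0 | 1 | 1 | 0
1 | 0 | 0 | 1
1 | 0 | 1 | 0
1 | 1 | 0 | 1
1 | 1 | 1 | 0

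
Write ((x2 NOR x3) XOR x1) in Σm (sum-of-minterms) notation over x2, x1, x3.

Σm(0, 3, 6, 7) = (NOT x2 AND NOT x1 AND NOT x3) OR (NOT x2 AND x1 AND x3) OR (x2 AND x1 AND NOT x3) OR (x2 AND x1 AND x3)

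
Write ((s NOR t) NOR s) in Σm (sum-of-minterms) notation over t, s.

Σm(2) = (t AND NOT s)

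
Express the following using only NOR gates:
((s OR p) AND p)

((((s NOR p) NOR (s NOR p)) NOR ((s NOR p) NOR (s NOR p))) NOR (p NOR p))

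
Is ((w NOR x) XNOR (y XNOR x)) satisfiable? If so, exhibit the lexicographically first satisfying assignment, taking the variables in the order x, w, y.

x=0, w=0, y=0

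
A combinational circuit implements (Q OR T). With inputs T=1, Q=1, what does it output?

Substituting: (1 OR 1)
= 1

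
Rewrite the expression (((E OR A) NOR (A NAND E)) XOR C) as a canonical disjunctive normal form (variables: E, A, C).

(NOT E AND NOT A AND C) OR (NOT E AND A AND C) OR (E AND NOT A AND C) OR (E AND A AND C)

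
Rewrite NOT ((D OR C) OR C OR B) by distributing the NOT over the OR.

NOT (D OR C) AND NOT C AND NOT B
De Morgan's: NOT(OR of terms) = AND of negations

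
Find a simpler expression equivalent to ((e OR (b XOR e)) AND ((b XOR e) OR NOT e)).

By distribution ((E OR v) AND (E OR NOT v) = E):
= (b XOR e)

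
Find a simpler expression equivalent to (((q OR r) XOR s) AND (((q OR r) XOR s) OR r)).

By absorption (E AND (E OR v) = E):
= ((q OR r) XOR s)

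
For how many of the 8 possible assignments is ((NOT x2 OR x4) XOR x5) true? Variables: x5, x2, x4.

Satisfying assignments: (0,0,0), (0,0,1), (0,1,1), (1,1,0)
Count: 4 out of 8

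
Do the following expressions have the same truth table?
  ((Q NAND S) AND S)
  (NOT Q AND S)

Yes, they are equivalent — the two output columns agree on all 4 assignments:
Q | S | Expression 1 | Expression 2
-----------------------------------
0 | 0 | 0 | 0
0 | 1 | 1 | 1
1 | 0 | 0 | 0
1 | 1 | 0 | 0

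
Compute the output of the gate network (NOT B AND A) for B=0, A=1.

Substituting: (NOT 0 AND 1)
= 1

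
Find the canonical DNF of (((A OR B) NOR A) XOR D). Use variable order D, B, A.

(NOT D AND NOT B AND NOT A) OR (D AND NOT B AND A) OR (D AND B AND NOT A) OR (D AND B AND A)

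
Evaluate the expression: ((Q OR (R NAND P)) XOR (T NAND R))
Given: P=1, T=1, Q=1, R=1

Substituting: ((1 OR (1 NAND 1)) XOR (1 NAND 1))
= 1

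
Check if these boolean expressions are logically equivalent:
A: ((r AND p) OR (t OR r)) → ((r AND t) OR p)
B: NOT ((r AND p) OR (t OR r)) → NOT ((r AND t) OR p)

No, Inverse is not equivalent to original (counterexample: t=0, p=0, r=1)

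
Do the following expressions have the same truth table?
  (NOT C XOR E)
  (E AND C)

No. Counterexample: with C=0, E=0, Expression 1 = 1 but Expression 2 = 0.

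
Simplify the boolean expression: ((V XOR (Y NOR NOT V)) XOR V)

By XOR self-cancellation ((E XOR v) XOR v = E):
= (Y NOR NOT V)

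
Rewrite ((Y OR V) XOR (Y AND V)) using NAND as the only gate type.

((((Y NAND Y) NAND (V NAND V)) NAND (((Y NAND Y) NAND (V NAND V)) NAND ((Y NAND V) NAND (Y NAND V)))) NAND (((Y NAND V) NAND (Y NAND V)) NAND (((Y NAND Y) NAND (V NAND V)) NAND ((Y NAND V) NAND (Y NAND V)))))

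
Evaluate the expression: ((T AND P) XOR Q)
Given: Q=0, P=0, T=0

Substituting: ((0 AND 0) XOR 0)
= 0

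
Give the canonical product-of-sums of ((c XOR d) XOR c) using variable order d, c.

ΠM(0, 1) = (d OR c) AND (d OR NOT c)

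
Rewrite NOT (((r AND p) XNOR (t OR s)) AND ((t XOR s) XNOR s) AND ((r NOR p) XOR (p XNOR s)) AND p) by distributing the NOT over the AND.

NOT ((r AND p) XNOR (t OR s)) OR NOT ((t XOR s) XNOR s) OR NOT ((r NOR p) XOR (p XNOR s)) OR NOT p
De Morgan's: NOT(AND of terms) = OR of negations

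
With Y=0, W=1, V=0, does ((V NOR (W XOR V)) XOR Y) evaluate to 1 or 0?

Substituting: ((0 NOR (1 XOR 0)) XOR 0)
= 0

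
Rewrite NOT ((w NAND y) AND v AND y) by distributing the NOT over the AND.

NOT (w NAND y) OR NOT v OR NOT y
De Morgan's: NOT(AND of terms) = OR of negations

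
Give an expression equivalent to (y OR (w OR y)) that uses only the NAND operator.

((y NAND y) NAND (((w NAND w) NAND (y NAND y)) NAND ((w NAND w) NAND (y NAND y))))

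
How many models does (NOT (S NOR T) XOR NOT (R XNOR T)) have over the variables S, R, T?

Satisfying assignments: (0,1,0), (0,1,1), (1,0,0), (1,1,1)
Count: 4 out of 8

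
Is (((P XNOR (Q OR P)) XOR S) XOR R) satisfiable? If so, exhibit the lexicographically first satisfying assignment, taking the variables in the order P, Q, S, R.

P=0, Q=0, S=0, R=0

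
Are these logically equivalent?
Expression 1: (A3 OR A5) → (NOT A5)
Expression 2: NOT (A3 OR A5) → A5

No, Inverse is not equivalent to original (counterexample: A3=0, A5=0)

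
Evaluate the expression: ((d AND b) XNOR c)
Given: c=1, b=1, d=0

Substituting: ((0 AND 1) XNOR 1)
= 0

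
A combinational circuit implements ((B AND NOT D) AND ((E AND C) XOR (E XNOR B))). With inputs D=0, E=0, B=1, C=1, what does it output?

Substituting: ((1 AND NOT 0) AND ((0 AND 1) XOR (0 XNOR 1)))
= 0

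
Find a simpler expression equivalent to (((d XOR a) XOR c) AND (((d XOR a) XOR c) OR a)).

By absorption (E AND (E OR v) = E):
= ((d XOR a) XOR c)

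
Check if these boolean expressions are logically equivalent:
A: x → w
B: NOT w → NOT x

Yes, Contrapositive is always equivalent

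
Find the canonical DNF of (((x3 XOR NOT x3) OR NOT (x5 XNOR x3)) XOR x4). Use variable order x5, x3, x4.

(NOT x5 AND NOT x3 AND NOT x4) OR (NOT x5 AND x3 AND NOT x4) OR (x5 AND NOT x3 AND NOT x4) OR (x5 AND x3 AND NOT x4)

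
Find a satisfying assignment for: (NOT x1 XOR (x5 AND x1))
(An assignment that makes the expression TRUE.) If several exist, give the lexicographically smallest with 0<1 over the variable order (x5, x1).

x5=0, x1=0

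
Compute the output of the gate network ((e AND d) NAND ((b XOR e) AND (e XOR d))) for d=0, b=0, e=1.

Substituting: ((1 AND 0) NAND ((0 XOR 1) AND (1 XOR 0)))
= 1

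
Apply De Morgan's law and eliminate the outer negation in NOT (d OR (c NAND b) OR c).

NOT d AND NOT (c NAND b) AND NOT c
De Morgan's: NOT(OR of terms) = AND of negations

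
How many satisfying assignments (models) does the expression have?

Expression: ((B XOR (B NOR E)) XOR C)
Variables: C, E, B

Satisfying assignments: (0,0,0), (0,0,1), (0,1,1), (1,1,0)
Count: 4 out of 8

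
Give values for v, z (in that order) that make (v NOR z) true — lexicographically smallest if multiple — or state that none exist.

v=0, z=0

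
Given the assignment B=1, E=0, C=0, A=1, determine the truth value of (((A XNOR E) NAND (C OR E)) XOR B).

Substituting: (((1 XNOR 0) NAND (0 OR 0)) XOR 1)
= 0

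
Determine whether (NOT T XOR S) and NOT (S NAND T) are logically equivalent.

No. Counterexample: with S=0, T=0, Expression 1 = 1 but Expression 2 = 0.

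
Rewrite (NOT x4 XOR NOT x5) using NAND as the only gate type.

(((x4 NAND x4) NAND ((x4 NAND x4) NAND (x5 NAND x5))) NAND ((x5 NAND x5) NAND ((x4 NAND x4) NAND (x5 NAND x5))))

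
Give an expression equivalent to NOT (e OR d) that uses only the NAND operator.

(((e NAND e) NAND (d NAND d)) NAND ((e NAND e) NAND (d NAND d)))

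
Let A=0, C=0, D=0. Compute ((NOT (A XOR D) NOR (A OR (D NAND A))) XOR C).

Substituting: ((NOT (0 XOR 0) NOR (0 OR (0 NAND 0))) XOR 0)
= 0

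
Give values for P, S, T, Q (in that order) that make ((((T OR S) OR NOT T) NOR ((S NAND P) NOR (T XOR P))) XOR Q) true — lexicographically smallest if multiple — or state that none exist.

P=0, S=0, T=0, Q=1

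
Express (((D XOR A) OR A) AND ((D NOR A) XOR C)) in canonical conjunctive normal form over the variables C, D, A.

(C OR D OR A) AND (C OR D OR NOT A) AND (C OR NOT D OR A) AND (C OR NOT D OR NOT A) AND (NOT C OR D OR A)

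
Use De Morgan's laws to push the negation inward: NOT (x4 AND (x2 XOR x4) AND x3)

NOT x4 OR NOT (x2 XOR x4) OR NOT x3
De Morgan's: NOT(AND of terms) = OR of negations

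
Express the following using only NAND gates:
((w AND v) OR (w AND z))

((((w NAND v) NAND (w NAND v)) NAND ((w NAND v) NAND (w NAND v))) NAND (((w NAND z) NAND (w NAND z)) NAND ((w NAND z) NAND (w NAND z))))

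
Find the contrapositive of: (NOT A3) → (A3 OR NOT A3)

Contrapositive: NOT (A3 OR NOT A3) → A3
Note: A statement and its contrapositive are logically equivalent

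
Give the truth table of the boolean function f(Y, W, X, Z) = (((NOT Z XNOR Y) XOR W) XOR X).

Y | W | X | Z | Output
----------------------
0 | 0 | 0 | 0 | 0
0 | 0 | 0 | 1 | 1
0 | 0 | 1 | 0 | 1
0 | 0 | 1 | 1 | 0
0 | 1 | 0 | 0 | 1
0 | 1 | 0 | 1 | 0
0 | 1 | 1 | 0 | 0
0 | 1 | 1 | 1 | 1
1 | 0 | 0 | 0 | 1
1 | 0 | 0 | 1 | 0
1 | 0 | 1 | 0 | 0
1 | 0 | 1 | 1 | 1
1 | 1 | 0 | 0 | 0
1 | 1 | 0 | 1 | 1
1 | 1 | 1 | 0 | 1
1 | 1 | 1 | 1 | 0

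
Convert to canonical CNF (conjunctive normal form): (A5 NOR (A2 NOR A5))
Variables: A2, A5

(A2 OR A5) AND (A2 OR NOT A5) AND (NOT A2 OR NOT A5)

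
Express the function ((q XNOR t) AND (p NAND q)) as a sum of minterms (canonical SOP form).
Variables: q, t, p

Σm(0, 1, 6) = (NOT q AND NOT t AND NOT p) OR (NOT q AND NOT t AND p) OR (q AND t AND NOT p)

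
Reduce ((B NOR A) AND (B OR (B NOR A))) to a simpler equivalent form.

By absorption (E AND (E OR v) = E):
= (B NOR A)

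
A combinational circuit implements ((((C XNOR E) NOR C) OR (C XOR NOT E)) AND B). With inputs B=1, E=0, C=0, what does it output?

Substituting: ((((0 XNOR 0) NOR 0) OR (0 XOR NOT 0)) AND 1)
= 1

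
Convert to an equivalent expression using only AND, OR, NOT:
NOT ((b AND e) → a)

(b AND e) AND NOT a
(Negated implication: NOT(A → B) = A AND NOT B)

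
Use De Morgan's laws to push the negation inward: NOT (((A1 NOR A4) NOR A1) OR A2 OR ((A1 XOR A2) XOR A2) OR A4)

NOT ((A1 NOR A4) NOR A1) AND NOT A2 AND NOT ((A1 XOR A2) XOR A2) AND NOT A4
De Morgan's: NOT(OR of terms) = AND of negations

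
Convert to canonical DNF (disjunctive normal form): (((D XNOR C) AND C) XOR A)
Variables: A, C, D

(NOT A AND C AND D) OR (A AND NOT C AND NOT D) OR (A AND NOT C AND D) OR (A AND C AND NOT D)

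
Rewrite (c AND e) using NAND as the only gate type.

((c NAND e) NAND (c NAND e))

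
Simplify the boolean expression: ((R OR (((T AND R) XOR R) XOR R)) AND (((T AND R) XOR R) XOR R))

By absorption (E AND (E OR v) = E) then XOR self-cancellation ((E XOR v) XOR v = E):
= (T AND R)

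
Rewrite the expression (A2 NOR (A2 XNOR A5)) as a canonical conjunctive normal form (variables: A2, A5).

(A2 OR A5) AND (NOT A2 OR A5) AND (NOT A2 OR NOT A5)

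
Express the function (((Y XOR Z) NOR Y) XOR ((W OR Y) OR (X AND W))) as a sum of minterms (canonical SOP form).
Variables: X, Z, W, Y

Σm(0, 1, 3, 5, 6, 7, 8, 9, 11, 13, 14, 15) = (NOT X AND NOT Z AND NOT W AND NOT Y) OR (NOT X AND NOT Z AND NOT W AND Y) OR (NOT X AND NOT Z AND W AND Y) OR (NOT X AND Z AND NOT W AND Y) OR (NOT X AND Z AND W AND NOT Y) OR (NOT X AND Z AND W AND Y) OR (X AND NOT Z AND NOT W AND NOT Y) OR (X AND NOT Z AND NOT W AND Y) OR (X AND NOT Z AND W AND Y) OR (X AND Z AND NOT W AND Y) OR (X AND Z AND W AND NOT Y) OR (X AND Z AND W AND Y)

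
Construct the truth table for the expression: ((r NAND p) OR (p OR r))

r | p | Output
--------------
0 | 0 | 1
0 | 1 | 1
1 | 0 | 1
1 | 1 | 1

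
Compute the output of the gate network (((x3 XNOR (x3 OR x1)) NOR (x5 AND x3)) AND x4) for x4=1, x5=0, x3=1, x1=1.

Substituting: (((1 XNOR (1 OR 1)) NOR (0 AND 1)) AND 1)
= 0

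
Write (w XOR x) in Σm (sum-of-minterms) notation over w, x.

Σm(1, 2) = (NOT w AND x) OR (w AND NOT x)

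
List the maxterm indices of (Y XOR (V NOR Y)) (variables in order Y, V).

ΠM(1) = (Y OR NOT V)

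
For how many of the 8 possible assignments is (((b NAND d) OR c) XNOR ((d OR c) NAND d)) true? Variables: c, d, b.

Satisfying assignments: (0,0,0), (0,0,1), (0,1,1), (1,0,0), (1,0,1)
Count: 5 out of 8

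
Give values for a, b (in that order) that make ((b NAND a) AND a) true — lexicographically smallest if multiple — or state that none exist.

a=1, b=0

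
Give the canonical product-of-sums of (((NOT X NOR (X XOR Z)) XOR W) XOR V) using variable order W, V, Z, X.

ΠM(0, 1, 2, 7, 11, 12, 13, 14) = (W OR V OR Z OR X) AND (W OR V OR Z OR NOT X) AND (W OR V OR NOT Z OR X) AND (W OR NOT V OR NOT Z OR NOT X) AND (NOT W OR V OR NOT Z OR NOT X) AND (NOT W OR NOT V OR Z OR X) AND (NOT W OR NOT V OR Z OR NOT X) AND (NOT W OR NOT V OR NOT Z OR X)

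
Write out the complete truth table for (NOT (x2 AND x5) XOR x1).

x1 | x5 | x2 | Output
---------------------
0 | 0 | 0 | 1
0 | 0 | 1 | 1
0 | 1 | 0 | 1
0 | 1 | 1 | 0
1 | 0 | 0 | 0
1 | 0 | 1 | 0
1 | 1 | 0 | 0
1 | 1 | 1 | 1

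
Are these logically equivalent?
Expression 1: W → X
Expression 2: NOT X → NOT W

Yes, Contrapositive is always equivalent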